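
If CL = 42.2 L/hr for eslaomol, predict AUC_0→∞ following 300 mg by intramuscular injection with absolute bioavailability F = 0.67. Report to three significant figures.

AUC = 4.76 mg/L·hr

AUC_0→∞ = F × Dose / CL
        = 0.67 × 300 / 42.2 = 4.76303 mg/L·hr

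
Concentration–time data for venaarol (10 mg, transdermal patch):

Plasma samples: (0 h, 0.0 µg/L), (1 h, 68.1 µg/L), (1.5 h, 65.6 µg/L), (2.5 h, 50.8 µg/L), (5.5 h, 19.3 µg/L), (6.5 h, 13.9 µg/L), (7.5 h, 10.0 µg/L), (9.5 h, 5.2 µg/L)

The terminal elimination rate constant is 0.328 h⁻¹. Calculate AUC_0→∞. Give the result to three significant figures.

AUC = 290 µg/L·h

Trapezoidal AUC_0→9.5:
  [0→1]: (0.0+68.1)/2 × 1 = 34.05
  [1→1.5]: (68.1+65.6)/2 × 0.5 = 33.425
  [1.5→2.5]: (65.6+50.8)/2 × 1 = 58.2
  [2.5→5.5]: (50.8+19.3)/2 × 3 = 105.15
  [5.5→6.5]: (19.3+13.9)/2 × 1 = 16.6
  [6.5→7.5]: (13.9+10.0)/2 × 1 = 11.95
  [7.5→9.5]: (10.0+5.2)/2 × 2 = 15.2
  Sum = 274.575 µg/L·h
Extrapolated tail: C_last / k_e = 5.2 / 0.328 = 15.854
AUC_0→∞ = 274.575 + 15.854 = 290.429 µg/L·h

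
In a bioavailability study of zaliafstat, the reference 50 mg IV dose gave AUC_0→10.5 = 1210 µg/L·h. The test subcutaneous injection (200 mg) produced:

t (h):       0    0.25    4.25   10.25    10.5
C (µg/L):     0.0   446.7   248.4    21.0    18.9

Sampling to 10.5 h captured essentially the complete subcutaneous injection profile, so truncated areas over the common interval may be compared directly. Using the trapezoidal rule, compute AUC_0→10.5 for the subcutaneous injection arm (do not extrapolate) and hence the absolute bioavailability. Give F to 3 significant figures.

Trapezoidal AUC_0→10.5 (subcutaneous injection):
  [0→0.25]: (0.0+446.7)/2 × 0.25 = 55.8375
  [0.25→4.25]: (446.7+248.4)/2 × 4 = 1390.2
  [4.25→10.25]: (248.4+21.0)/2 × 6 = 808.2
  [10.25→10.5]: (21.0+18.9)/2 × 0.25 = 4.9875
  Sum = 2259.225 µg/L·h
F = (AUC_ev/D_ev)/(AUC_iv/D_iv) = (2259.225/200)/(1210/50) = 11.296125/24.2 = 0.4668

F = 0.467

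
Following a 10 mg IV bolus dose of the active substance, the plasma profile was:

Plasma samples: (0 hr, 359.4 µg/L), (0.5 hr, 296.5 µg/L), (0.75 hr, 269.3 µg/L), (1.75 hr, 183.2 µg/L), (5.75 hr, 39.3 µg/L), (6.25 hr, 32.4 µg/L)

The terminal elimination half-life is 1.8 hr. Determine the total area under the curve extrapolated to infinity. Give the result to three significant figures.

Trapezoidal AUC_0→6.25:
  [0→0.5]: (359.4+296.5)/2 × 0.5 = 163.975
  [0.5→0.75]: (296.5+269.3)/2 × 0.25 = 70.725
  [0.75→1.75]: (269.3+183.2)/2 × 1 = 226.25
  [1.75→5.75]: (183.2+39.3)/2 × 4 = 445.0
  [5.75→6.25]: (39.3+32.4)/2 × 0.5 = 17.925
  Sum = 923.875 µg/L·hr
k_e = ln2 / t½ = 0.693147 / 1.8 = 0.3851 hr^-1
Extrapolated tail: C_last / k_e = 32.4 / 0.3851 = 84.134
AUC_0→∞ = 923.875 + 84.134 = 1008.009 µg/L·hr

AUC = 1010 µg/L·hr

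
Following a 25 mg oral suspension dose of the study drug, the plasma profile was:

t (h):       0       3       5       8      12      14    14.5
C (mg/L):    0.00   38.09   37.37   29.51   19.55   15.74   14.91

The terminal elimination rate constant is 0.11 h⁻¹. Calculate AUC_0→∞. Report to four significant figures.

Trapezoidal AUC_0→14.5:
  [0→3]: (0.00+38.09)/2 × 3 = 57.135
  [3→5]: (38.09+37.37)/2 × 2 = 75.46
  [5→8]: (37.37+29.51)/2 × 3 = 100.32
  [8→12]: (29.51+19.55)/2 × 4 = 98.12
  [12→14]: (19.55+15.74)/2 × 2 = 35.29
  [14→14.5]: (15.74+14.91)/2 × 0.5 = 7.6625
  Sum = 373.9875 mg/L·h
Extrapolated tail: C_last / k_e = 14.91 / 0.11 = 135.545
AUC_0→∞ = 373.9875 + 135.545 = 509.5325 mg/L·h

AUC = 509.5 mg/L·h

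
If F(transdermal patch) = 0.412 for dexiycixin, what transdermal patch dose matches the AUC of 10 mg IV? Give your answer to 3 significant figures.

D_transdermal = 24.3 mg

For equal systemic exposure: F × D_ev = D_iv
D_ev = D_iv / F = 10 / 0.412 = 24.2718 mg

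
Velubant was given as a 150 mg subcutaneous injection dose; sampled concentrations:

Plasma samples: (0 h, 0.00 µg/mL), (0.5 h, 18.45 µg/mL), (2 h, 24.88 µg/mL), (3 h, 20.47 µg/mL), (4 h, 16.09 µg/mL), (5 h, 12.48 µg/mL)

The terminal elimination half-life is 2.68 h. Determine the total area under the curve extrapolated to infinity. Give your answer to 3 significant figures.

AUC = 141 µg/mL·h

Trapezoidal AUC_0→5:
  [0→0.5]: (0.00+18.45)/2 × 0.5 = 4.6125
  [0.5→2]: (18.45+24.88)/2 × 1.5 = 32.4975
  [2→3]: (24.88+20.47)/2 × 1 = 22.675
  [3→4]: (20.47+16.09)/2 × 1 = 18.28
  [4→5]: (16.09+12.48)/2 × 1 = 14.285
  Sum = 92.35 µg/mL·h
k_e = ln2 / t½ = 0.693147 / 2.68 = 0.2586 h^-1
Extrapolated tail: C_last / k_e = 12.48 / 0.2586 = 48.260
AUC_0→∞ = 92.35 + 48.260 = 140.61 µg/mL·h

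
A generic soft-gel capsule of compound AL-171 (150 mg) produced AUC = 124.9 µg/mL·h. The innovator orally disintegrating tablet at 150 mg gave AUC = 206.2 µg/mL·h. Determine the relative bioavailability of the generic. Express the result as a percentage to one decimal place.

F_rel = 60.6%

F_rel = (AUC_test/D_test) / (AUC_ref/D_ref)
      = (124.9/150) / (206.2/150)
      = 0.832667 / 1.37467 = 0.6057 = 60.57%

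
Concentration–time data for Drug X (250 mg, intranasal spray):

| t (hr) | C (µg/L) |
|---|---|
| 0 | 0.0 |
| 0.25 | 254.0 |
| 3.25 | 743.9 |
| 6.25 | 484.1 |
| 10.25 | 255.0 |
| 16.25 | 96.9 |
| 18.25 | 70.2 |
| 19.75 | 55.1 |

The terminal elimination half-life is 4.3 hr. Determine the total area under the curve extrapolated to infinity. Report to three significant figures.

AUC = 6510 µg/L·hr

Trapezoidal AUC_0→19.75:
  [0→0.25]: (0.0+254.0)/2 × 0.25 = 31.75
  [0.25→3.25]: (254.0+743.9)/2 × 3 = 1496.85
  [3.25→6.25]: (743.9+484.1)/2 × 3 = 1842.0
  [6.25→10.25]: (484.1+255.0)/2 × 4 = 1478.2
  [10.25→16.25]: (255.0+96.9)/2 × 6 = 1055.7
  [16.25→18.25]: (96.9+70.2)/2 × 2 = 167.1
  [18.25→19.75]: (70.2+55.1)/2 × 1.5 = 93.975
  Sum = 6165.575 µg/L·hr
k_e = ln2 / t½ = 0.693147 / 4.3 = 0.1612 hr^-1
Extrapolated tail: C_last / k_e = 55.1 / 0.1612 = 341.811
AUC_0→∞ = 6165.575 + 341.811 = 6507.386 µg/L·hr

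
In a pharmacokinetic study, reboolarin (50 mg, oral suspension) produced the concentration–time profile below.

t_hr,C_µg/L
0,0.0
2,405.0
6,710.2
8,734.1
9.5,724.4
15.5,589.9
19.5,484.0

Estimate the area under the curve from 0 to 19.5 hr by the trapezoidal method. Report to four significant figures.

AUC = 11260 µg/L·hr

Trapezoidal AUC_0→19.5:
  [0→2]: (0.0+405.0)/2 × 2 = 405.0
  [2→6]: (405.0+710.2)/2 × 4 = 2230.4
  [6→8]: (710.2+734.1)/2 × 2 = 1444.3
  [8→9.5]: (734.1+724.4)/2 × 1.5 = 1093.875
  [9.5→15.5]: (724.4+589.9)/2 × 6 = 3942.9
  [15.5→19.5]: (589.9+484.0)/2 × 4 = 2147.8
  Sum = 11264.275 µg/L·hr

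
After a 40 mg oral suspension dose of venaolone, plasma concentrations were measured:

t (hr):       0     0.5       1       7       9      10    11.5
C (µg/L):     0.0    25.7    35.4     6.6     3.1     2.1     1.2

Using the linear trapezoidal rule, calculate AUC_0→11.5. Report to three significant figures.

Trapezoidal AUC_0→11.5:
  [0→0.5]: (0.0+25.7)/2 × 0.5 = 6.425
  [0.5→1]: (25.7+35.4)/2 × 0.5 = 15.275
  [1→7]: (35.4+6.6)/2 × 6 = 126.0
  [7→9]: (6.6+3.1)/2 × 2 = 9.7
  [9→10]: (3.1+2.1)/2 × 1 = 2.6
  [10→11.5]: (2.1+1.2)/2 × 1.5 = 2.475
  Sum = 162.475 µg/L·hr

AUC = 162 µg/L·hr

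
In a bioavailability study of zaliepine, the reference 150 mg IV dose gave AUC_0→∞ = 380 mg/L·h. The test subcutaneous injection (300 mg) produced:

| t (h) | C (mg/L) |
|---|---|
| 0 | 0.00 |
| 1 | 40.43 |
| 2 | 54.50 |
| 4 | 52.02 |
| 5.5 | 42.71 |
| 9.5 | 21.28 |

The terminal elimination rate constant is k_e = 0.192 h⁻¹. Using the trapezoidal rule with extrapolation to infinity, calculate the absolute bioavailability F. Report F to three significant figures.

F = 0.637

Trapezoidal AUC_0→9.5 (subcutaneous injection):
  [0→1]: (0.00+40.43)/2 × 1 = 20.215
  [1→2]: (40.43+54.50)/2 × 1 = 47.465
  [2→4]: (54.50+52.02)/2 × 2 = 106.52
  [4→5.5]: (52.02+42.71)/2 × 1.5 = 71.0475
  [5.5→9.5]: (42.71+21.28)/2 × 4 = 127.98
  Sum = 373.2275 mg/L·h
Tail: C_last/k_e = 21.28/0.192 = 110.833
AUC_0→∞ (subcutaneous injection) = 373.2275 + 110.833 = 484.0605 mg/L·h
F = (AUC_ev/D_ev)/(AUC_iv/D_iv) = (484.0605/300)/(380/150) = 1.613535/2.53333 = 0.6369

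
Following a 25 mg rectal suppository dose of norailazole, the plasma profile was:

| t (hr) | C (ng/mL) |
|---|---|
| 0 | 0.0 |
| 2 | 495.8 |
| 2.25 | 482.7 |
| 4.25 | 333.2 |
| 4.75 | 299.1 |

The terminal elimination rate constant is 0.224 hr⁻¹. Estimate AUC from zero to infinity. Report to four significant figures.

AUC = 2927 ng/mL·hr

Trapezoidal AUC_0→4.75:
  [0→2]: (0.0+495.8)/2 × 2 = 495.8
  [2→2.25]: (495.8+482.7)/2 × 0.25 = 122.3125
  [2.25→4.25]: (482.7+333.2)/2 × 2 = 815.9
  [4.25→4.75]: (333.2+299.1)/2 × 0.5 = 158.075
  Sum = 1592.0875 ng/mL·hr
Extrapolated tail: C_last / k_e = 299.1 / 0.224 = 1335.268
AUC_0→∞ = 1592.0875 + 1335.268 = 2927.3555 ng/mL·hr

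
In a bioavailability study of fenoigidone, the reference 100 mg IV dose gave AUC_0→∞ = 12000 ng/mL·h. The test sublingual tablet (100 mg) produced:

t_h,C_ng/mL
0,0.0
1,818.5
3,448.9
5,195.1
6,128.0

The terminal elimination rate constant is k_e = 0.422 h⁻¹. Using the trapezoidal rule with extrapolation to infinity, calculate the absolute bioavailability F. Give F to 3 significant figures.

Trapezoidal AUC_0→6 (sublingual tablet):
  [0→1]: (0.0+818.5)/2 × 1 = 409.25
  [1→3]: (818.5+448.9)/2 × 2 = 1267.4
  [3→5]: (448.9+195.1)/2 × 2 = 644.0
  [5→6]: (195.1+128.0)/2 × 1 = 161.55
  Sum = 2482.2 ng/mL·h
Tail: C_last/k_e = 128.0/0.422 = 303.318
AUC_0→∞ (sublingual tablet) = 2482.2 + 303.318 = 2785.518 ng/mL·h
F = (AUC_ev/D_ev)/(AUC_iv/D_iv) = (2785.518/100)/(12000/100) = 27.85518/120 = 0.2321

F = 0.232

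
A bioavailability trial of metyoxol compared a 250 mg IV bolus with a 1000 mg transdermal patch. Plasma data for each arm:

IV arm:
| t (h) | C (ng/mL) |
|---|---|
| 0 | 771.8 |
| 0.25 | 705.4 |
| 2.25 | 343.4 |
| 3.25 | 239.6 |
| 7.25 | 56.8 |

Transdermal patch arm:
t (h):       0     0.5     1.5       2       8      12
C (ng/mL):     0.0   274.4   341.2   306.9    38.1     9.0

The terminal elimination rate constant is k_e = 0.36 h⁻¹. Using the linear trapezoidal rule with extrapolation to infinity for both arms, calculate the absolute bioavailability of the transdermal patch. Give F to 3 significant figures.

Trapezoidal AUC_0→7.25 (IV):
  [0→0.25]: (771.8+705.4)/2 × 0.25 = 184.65
  [0.25→2.25]: (705.4+343.4)/2 × 2 = 1048.8
  [2.25→3.25]: (343.4+239.6)/2 × 1 = 291.5
  [3.25→7.25]: (239.6+56.8)/2 × 4 = 592.8
  Sum = 2117.75 ng/mL·h
IV tail: 56.8/0.36 = 157.778; AUC_iv,0→∞ = 2117.75 + 157.778 = 2275.528 ng/mL·h
Trapezoidal AUC_0→12 (transdermal patch):
  [0→0.5]: (0.0+274.4)/2 × 0.5 = 68.6
  [0.5→1.5]: (274.4+341.2)/2 × 1 = 307.8
  [1.5→2]: (341.2+306.9)/2 × 0.5 = 162.025
  [2→8]: (306.9+38.1)/2 × 6 = 1035.0
  [8→12]: (38.1+9.0)/2 × 4 = 94.2
  Sum = 1667.625 ng/mL·h
transdermal patch tail: 9.0/0.36 = 25.000; AUC_ev,0→∞ = 1667.625 + 25.000 = 1692.625 ng/mL·h
F = (AUC_ev/D_ev)/(AUC_iv/D_iv) = (1692.625/1000)/(2275.528/250) = 1.692625/9.102112 = 0.1860

F = 0.186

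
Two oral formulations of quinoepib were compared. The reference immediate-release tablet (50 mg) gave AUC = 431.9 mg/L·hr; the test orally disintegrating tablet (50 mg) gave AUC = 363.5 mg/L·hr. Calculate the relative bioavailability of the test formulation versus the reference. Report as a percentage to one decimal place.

F_rel = (AUC_test/D_test) / (AUC_ref/D_ref)
      = (363.5/50) / (431.9/50)
      = 7.27 / 8.638 = 0.8416 = 84.16%

F_rel = 84.2%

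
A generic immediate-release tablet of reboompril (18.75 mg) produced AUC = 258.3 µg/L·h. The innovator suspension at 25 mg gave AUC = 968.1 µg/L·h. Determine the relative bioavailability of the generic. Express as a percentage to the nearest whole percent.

F_rel = 36%

F_rel = (AUC_test/D_test) / (AUC_ref/D_ref)
      = (258.3/18.75) / (968.1/25)
      = 13.776 / 38.724 = 0.3557 = 35.57%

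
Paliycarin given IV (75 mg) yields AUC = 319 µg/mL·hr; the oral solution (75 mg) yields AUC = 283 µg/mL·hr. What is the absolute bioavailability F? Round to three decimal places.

F = (AUC_ev / D_ev) / (AUC_iv / D_iv)
  = (283/75) / (319/75)
  = 3.77333 / 4.25333 = 0.8871

F = 0.887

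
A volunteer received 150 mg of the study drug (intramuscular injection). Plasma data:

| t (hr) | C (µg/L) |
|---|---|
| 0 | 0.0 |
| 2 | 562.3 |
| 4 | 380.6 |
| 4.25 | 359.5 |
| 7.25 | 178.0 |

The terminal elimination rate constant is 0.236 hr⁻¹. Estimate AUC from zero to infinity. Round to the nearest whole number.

AUC = 3158 µg/L·hr

Trapezoidal AUC_0→7.25:
  [0→2]: (0.0+562.3)/2 × 2 = 562.3
  [2→4]: (562.3+380.6)/2 × 2 = 942.9
  [4→4.25]: (380.6+359.5)/2 × 0.25 = 92.5125
  [4.25→7.25]: (359.5+178.0)/2 × 3 = 806.25
  Sum = 2403.9625 µg/L·hr
Extrapolated tail: C_last / k_e = 178.0 / 0.236 = 754.237
AUC_0→∞ = 2403.9625 + 754.237 = 3158.1995 µg/L·hr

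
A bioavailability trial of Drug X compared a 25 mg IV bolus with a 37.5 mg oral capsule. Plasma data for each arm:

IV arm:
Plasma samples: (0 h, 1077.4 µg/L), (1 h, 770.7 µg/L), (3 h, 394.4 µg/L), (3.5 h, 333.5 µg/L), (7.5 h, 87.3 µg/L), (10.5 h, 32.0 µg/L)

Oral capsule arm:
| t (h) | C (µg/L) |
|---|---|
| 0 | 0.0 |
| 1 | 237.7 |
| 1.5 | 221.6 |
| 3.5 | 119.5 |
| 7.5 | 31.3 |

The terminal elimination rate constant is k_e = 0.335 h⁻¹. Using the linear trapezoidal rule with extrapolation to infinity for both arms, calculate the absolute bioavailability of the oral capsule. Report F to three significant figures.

Trapezoidal AUC_0→10.5 (IV):
  [0→1]: (1077.4+770.7)/2 × 1 = 924.05
  [1→3]: (770.7+394.4)/2 × 2 = 1165.1
  [3→3.5]: (394.4+333.5)/2 × 0.5 = 181.975
  [3.5→7.5]: (333.5+87.3)/2 × 4 = 841.6
  [7.5→10.5]: (87.3+32.0)/2 × 3 = 178.95
  Sum = 3291.675 µg/L·h
IV tail: 32.0/0.335 = 95.522; AUC_iv,0→∞ = 3291.675 + 95.522 = 3387.197 µg/L·h
Trapezoidal AUC_0→7.5 (oral capsule):
  [0→1]: (0.0+237.7)/2 × 1 = 118.85
  [1→1.5]: (237.7+221.6)/2 × 0.5 = 114.825
  [1.5→3.5]: (221.6+119.5)/2 × 2 = 341.1
  [3.5→7.5]: (119.5+31.3)/2 × 4 = 301.6
  Sum = 876.375 µg/L·h
oral capsule tail: 31.3/0.335 = 93.433; AUC_ev,0→∞ = 876.375 + 93.433 = 969.808 µg/L·h
F = (AUC_ev/D_ev)/(AUC_iv/D_iv) = (969.808/37.5)/(3387.197/25) = 25.8615/135.48788 = 0.1909

F = 0.191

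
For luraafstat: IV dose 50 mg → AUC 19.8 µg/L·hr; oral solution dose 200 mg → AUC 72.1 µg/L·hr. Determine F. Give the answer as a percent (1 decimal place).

F = 91.0%

F = (AUC_ev / D_ev) / (AUC_iv / D_iv)
  = (72.1/200) / (19.8/50)
  = 0.3605 / 0.396 = 0.9104
  = 91.04%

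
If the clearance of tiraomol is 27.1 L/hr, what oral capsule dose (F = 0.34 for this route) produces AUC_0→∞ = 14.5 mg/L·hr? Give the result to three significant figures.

Dose = 1160 mg

Dose = CL × AUC_0→∞ / F
     = 27.1 × 14.5 / 0.34 = 1155.74 mg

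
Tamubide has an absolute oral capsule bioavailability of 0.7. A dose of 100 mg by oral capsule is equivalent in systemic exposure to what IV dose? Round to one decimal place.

Systemic exposure from an extravascular dose = F × D_ev, so the equivalent IV dose is F × D_ev.
D_iv = F × D_ev = 0.7 × 100 = 70 mg

D_iv = 70.0 mg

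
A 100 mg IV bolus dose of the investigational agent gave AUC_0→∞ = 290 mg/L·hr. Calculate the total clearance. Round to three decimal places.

CL = Dose_iv / AUC_0→∞
   = 100 / 290 = 0.344828 L/hr

CL = 0.345 L/hr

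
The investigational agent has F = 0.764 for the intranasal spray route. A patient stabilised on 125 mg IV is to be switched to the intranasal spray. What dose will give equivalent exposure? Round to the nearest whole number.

D_intranasal = 164 mg

For equal systemic exposure: F × D_ev = D_iv
D_ev = D_iv / F = 125 / 0.764 = 163.613 mg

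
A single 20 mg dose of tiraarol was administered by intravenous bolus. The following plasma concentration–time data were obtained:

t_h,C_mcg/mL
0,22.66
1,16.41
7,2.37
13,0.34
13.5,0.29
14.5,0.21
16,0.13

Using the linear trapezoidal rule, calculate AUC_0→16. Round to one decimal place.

Trapezoidal AUC_0→16:
  [0→1]: (22.66+16.41)/2 × 1 = 19.535
  [1→7]: (16.41+2.37)/2 × 6 = 56.34
  [7→13]: (2.37+0.34)/2 × 6 = 8.13
  [13→13.5]: (0.34+0.29)/2 × 0.5 = 0.1575
  [13.5→14.5]: (0.29+0.21)/2 × 1 = 0.25
  [14.5→16]: (0.21+0.13)/2 × 1.5 = 0.255
  Sum = 84.6675 mcg/mL·h

AUC = 84.7 mcg/mL·h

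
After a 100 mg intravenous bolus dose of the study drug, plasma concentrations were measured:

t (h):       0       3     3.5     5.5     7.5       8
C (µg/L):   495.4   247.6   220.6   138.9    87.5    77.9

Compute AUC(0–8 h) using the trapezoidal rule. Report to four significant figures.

Trapezoidal AUC_0→8:
  [0→3]: (495.4+247.6)/2 × 3 = 1114.5
  [3→3.5]: (247.6+220.6)/2 × 0.5 = 117.05
  [3.5→5.5]: (220.6+138.9)/2 × 2 = 359.5
  [5.5→7.5]: (138.9+87.5)/2 × 2 = 226.4
  [7.5→8]: (87.5+77.9)/2 × 0.5 = 41.35
  Sum = 1858.8 µg/L·h

AUC = 1859 µg/L·h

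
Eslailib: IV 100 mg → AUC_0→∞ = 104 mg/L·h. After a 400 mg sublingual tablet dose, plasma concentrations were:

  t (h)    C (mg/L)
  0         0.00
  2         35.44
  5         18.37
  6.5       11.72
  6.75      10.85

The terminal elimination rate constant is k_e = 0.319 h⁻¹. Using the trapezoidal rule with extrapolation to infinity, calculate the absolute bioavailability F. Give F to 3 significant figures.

F = 0.422

Trapezoidal AUC_0→6.75 (sublingual tablet):
  [0→2]: (0.00+35.44)/2 × 2 = 35.44
  [2→5]: (35.44+18.37)/2 × 3 = 80.715
  [5→6.5]: (18.37+11.72)/2 × 1.5 = 22.5675
  [6.5→6.75]: (11.72+10.85)/2 × 0.25 = 2.82125
  Sum = 141.54375 mg/L·h
Tail: C_last/k_e = 10.85/0.319 = 34.013
AUC_0→∞ (sublingual tablet) = 141.54375 + 34.013 = 175.55675 mg/L·h
F = (AUC_ev/D_ev)/(AUC_iv/D_iv) = (175.55675/400)/(104/100) = 0.438892/1.04 = 0.4220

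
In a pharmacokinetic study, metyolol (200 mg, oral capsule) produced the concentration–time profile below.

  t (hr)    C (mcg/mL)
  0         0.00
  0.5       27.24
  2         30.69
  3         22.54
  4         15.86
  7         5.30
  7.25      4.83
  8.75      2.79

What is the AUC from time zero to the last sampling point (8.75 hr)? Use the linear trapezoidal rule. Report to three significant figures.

AUC = 135 mcg/mL·hr

Trapezoidal AUC_0→8.75:
  [0→0.5]: (0.00+27.24)/2 × 0.5 = 6.81
  [0.5→2]: (27.24+30.69)/2 × 1.5 = 43.4475
  [2→3]: (30.69+22.54)/2 × 1 = 26.615
  [3→4]: (22.54+15.86)/2 × 1 = 19.2
  [4→7]: (15.86+5.30)/2 × 3 = 31.74
  [7→7.25]: (5.30+4.83)/2 × 0.25 = 1.26625
  [7.25→8.75]: (4.83+2.79)/2 × 1.5 = 5.715
  Sum = 134.79375 mcg/mL·hr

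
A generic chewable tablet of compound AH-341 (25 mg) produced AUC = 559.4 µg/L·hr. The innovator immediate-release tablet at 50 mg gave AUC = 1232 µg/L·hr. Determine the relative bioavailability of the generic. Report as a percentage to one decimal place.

F_rel = 90.8%

F_rel = (AUC_test/D_test) / (AUC_ref/D_ref)
      = (559.4/25) / (1232/50)
      = 22.376 / 24.64 = 0.9081 = 90.81%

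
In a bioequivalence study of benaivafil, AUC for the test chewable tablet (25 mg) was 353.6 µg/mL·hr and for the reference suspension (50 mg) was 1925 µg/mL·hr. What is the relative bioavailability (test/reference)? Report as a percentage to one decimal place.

F_rel = (AUC_test/D_test) / (AUC_ref/D_ref)
      = (353.6/25) / (1925/50)
      = 14.144 / 38.5 = 0.3674 = 36.74%

F_rel = 36.7%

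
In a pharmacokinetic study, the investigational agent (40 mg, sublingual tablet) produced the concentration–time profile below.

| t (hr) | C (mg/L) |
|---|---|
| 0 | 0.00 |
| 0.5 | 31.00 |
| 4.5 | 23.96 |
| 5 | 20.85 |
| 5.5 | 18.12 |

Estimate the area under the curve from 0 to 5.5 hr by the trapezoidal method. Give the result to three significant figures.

AUC = 139 mg/L·hr

Trapezoidal AUC_0→5.5:
  [0→0.5]: (0.00+31.00)/2 × 0.5 = 7.75
  [0.5→4.5]: (31.00+23.96)/2 × 4 = 109.92
  [4.5→5]: (23.96+20.85)/2 × 0.5 = 11.2025
  [5→5.5]: (20.85+18.12)/2 × 0.5 = 9.7425
  Sum = 138.615 mg/L·hr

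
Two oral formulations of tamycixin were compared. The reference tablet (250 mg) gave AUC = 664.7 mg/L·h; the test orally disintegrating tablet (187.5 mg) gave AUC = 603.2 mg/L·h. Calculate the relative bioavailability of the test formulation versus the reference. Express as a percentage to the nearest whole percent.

F_rel = (AUC_test/D_test) / (AUC_ref/D_ref)
      = (603.2/187.5) / (664.7/250)
      = 3.21707 / 2.6588 = 1.2100 = 121.00%

F_rel = 121%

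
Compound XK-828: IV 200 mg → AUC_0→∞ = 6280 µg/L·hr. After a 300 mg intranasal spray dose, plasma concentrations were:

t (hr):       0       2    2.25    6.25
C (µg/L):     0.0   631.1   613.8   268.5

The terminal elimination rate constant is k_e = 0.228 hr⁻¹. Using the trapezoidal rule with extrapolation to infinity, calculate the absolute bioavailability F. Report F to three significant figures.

Trapezoidal AUC_0→6.25 (intranasal spray):
  [0→2]: (0.0+631.1)/2 × 2 = 631.1
  [2→2.25]: (631.1+613.8)/2 × 0.25 = 155.6125
  [2.25→6.25]: (613.8+268.5)/2 × 4 = 1764.6
  Sum = 2551.3125 µg/L·hr
Tail: C_last/k_e = 268.5/0.228 = 1177.632
AUC_0→∞ (intranasal spray) = 2551.3125 + 1177.632 = 3728.9445 µg/L·hr
F = (AUC_ev/D_ev)/(AUC_iv/D_iv) = (3728.9445/300)/(6280/200) = 12.429815/31.4 = 0.3959

F = 0.396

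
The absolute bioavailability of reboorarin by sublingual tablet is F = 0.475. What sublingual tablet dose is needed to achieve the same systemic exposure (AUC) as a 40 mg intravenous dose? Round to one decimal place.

For equal systemic exposure: F × D_ev = D_iv
D_ev = D_iv / F = 40 / 0.475 = 84.2105 mg

D_sublingual = 84.2 mg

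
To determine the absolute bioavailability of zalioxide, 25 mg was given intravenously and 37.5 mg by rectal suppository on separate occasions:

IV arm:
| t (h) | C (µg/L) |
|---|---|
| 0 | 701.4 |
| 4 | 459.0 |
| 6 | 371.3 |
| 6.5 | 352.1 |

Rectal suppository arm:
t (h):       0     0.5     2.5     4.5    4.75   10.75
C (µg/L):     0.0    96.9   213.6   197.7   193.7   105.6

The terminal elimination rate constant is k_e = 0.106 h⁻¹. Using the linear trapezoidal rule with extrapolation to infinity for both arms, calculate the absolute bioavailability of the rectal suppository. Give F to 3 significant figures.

F = 0.269

Trapezoidal AUC_0→6.5 (IV):
  [0→4]: (701.4+459.0)/2 × 4 = 2320.8
  [4→6]: (459.0+371.3)/2 × 2 = 830.3
  [6→6.5]: (371.3+352.1)/2 × 0.5 = 180.85
  Sum = 3331.95 µg/L·h
IV tail: 352.1/0.106 = 3321.698; AUC_iv,0→∞ = 3331.95 + 3321.698 = 6653.648 µg/L·h
Trapezoidal AUC_0→10.75 (rectal suppository):
  [0→0.5]: (0.0+96.9)/2 × 0.5 = 24.225
  [0.5→2.5]: (96.9+213.6)/2 × 2 = 310.5
  [2.5→4.5]: (213.6+197.7)/2 × 2 = 411.3
  [4.5→4.75]: (197.7+193.7)/2 × 0.25 = 48.925
  [4.75→10.75]: (193.7+105.6)/2 × 6 = 897.9
  Sum = 1692.85 µg/L·h
rectal suppository tail: 105.6/0.106 = 996.226; AUC_ev,0→∞ = 1692.85 + 996.226 = 2689.076 µg/L·h
F = (AUC_ev/D_ev)/(AUC_iv/D_iv) = (2689.076/37.5)/(6653.648/25) = 71.7087/266.14592 = 0.2694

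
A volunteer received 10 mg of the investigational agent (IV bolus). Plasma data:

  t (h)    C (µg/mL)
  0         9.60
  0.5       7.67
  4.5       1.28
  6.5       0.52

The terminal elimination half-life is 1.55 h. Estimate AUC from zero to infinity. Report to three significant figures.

Trapezoidal AUC_0→6.5:
  [0→0.5]: (9.60+7.67)/2 × 0.5 = 4.3175
  [0.5→4.5]: (7.67+1.28)/2 × 4 = 17.9
  [4.5→6.5]: (1.28+0.52)/2 × 2 = 1.8
  Sum = 24.0175 µg/mL·h
k_e = ln2 / t½ = 0.693147 / 1.55 = 0.4472 h^-1
Extrapolated tail: C_last / k_e = 0.52 / 0.4472 = 1.163
AUC_0→∞ = 24.0175 + 1.163 = 25.1805 µg/mL·h

AUC = 25.2 µg/mL·h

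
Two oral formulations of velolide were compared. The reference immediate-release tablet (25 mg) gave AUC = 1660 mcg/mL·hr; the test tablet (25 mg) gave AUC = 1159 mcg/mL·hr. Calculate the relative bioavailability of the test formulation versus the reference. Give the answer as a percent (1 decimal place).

F_rel = (AUC_test/D_test) / (AUC_ref/D_ref)
      = (1159/25) / (1660/25)
      = 46.36 / 66.4 = 0.6982 = 69.82%

F_rel = 69.8%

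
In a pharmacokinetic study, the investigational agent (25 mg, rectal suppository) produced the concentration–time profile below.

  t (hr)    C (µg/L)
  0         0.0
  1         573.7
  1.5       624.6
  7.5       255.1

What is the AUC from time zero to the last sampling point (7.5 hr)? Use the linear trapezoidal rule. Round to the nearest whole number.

Trapezoidal AUC_0→7.5:
  [0→1]: (0.0+573.7)/2 × 1 = 286.85
  [1→1.5]: (573.7+624.6)/2 × 0.5 = 299.575
  [1.5→7.5]: (624.6+255.1)/2 × 6 = 2639.1
  Sum = 3225.525 µg/L·hr

AUC = 3226 µg/L·hr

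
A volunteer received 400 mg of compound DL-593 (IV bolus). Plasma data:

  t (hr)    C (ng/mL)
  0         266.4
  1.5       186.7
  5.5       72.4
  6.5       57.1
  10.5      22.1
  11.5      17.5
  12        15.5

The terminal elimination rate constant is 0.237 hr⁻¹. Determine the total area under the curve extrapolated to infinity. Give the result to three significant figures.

Trapezoidal AUC_0→12:
  [0→1.5]: (266.4+186.7)/2 × 1.5 = 339.825
  [1.5→5.5]: (186.7+72.4)/2 × 4 = 518.2
  [5.5→6.5]: (72.4+57.1)/2 × 1 = 64.75
  [6.5→10.5]: (57.1+22.1)/2 × 4 = 158.4
  [10.5→11.5]: (22.1+17.5)/2 × 1 = 19.8
  [11.5→12]: (17.5+15.5)/2 × 0.5 = 8.25
  Sum = 1109.225 ng/mL·hr
Extrapolated tail: C_last / k_e = 15.5 / 0.237 = 65.401
AUC_0→∞ = 1109.225 + 65.401 = 1174.626 ng/mL·hr

AUC = 1170 ng/mL·hr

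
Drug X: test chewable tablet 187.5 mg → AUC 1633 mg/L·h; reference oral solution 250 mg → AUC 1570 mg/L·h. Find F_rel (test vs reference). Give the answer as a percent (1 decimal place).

F_rel = 138.7%

F_rel = (AUC_test/D_test) / (AUC_ref/D_ref)
      = (1633/187.5) / (1570/250)
      = 8.70933 / 6.28 = 1.3868 = 138.68%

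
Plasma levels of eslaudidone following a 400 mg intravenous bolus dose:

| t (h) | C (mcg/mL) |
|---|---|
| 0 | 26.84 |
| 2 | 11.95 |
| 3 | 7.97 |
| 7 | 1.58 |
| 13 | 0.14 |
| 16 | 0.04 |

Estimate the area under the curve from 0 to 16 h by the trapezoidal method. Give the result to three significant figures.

Trapezoidal AUC_0→16:
  [0→2]: (26.84+11.95)/2 × 2 = 38.79
  [2→3]: (11.95+7.97)/2 × 1 = 9.96
  [3→7]: (7.97+1.58)/2 × 4 = 19.1
  [7→13]: (1.58+0.14)/2 × 6 = 5.16
  [13→16]: (0.14+0.04)/2 × 3 = 0.27
  Sum = 73.28 mcg/mL·h

AUC = 73.3 mcg/mL·h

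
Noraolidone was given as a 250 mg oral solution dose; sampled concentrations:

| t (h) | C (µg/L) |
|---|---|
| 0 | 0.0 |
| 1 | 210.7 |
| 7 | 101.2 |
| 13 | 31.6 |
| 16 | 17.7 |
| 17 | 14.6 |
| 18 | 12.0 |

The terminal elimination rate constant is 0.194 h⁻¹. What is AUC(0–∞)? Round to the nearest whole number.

AUC = 1605 µg/L·h

Trapezoidal AUC_0→18:
  [0→1]: (0.0+210.7)/2 × 1 = 105.35
  [1→7]: (210.7+101.2)/2 × 6 = 935.7
  [7→13]: (101.2+31.6)/2 × 6 = 398.4
  [13→16]: (31.6+17.7)/2 × 3 = 73.95
  [16→17]: (17.7+14.6)/2 × 1 = 16.15
  [17→18]: (14.6+12.0)/2 × 1 = 13.3
  Sum = 1542.85 µg/L·h
Extrapolated tail: C_last / k_e = 12.0 / 0.194 = 61.856
AUC_0→∞ = 1542.85 + 61.856 = 1604.706 µg/L·h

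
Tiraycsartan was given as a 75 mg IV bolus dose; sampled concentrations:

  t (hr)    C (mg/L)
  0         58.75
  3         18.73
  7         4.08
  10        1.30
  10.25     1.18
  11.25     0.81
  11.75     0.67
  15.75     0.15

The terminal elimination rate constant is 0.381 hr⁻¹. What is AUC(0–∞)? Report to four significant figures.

AUC = 173.6 mg/L·hr

Trapezoidal AUC_0→15.75:
  [0→3]: (58.75+18.73)/2 × 3 = 116.22
  [3→7]: (18.73+4.08)/2 × 4 = 45.62
  [7→10]: (4.08+1.30)/2 × 3 = 8.07
  [10→10.25]: (1.30+1.18)/2 × 0.25 = 0.31
  [10.25→11.25]: (1.18+0.81)/2 × 1 = 0.995
  [11.25→11.75]: (0.81+0.67)/2 × 0.5 = 0.37
  [11.75→15.75]: (0.67+0.15)/2 × 4 = 1.64
  Sum = 173.225 mg/L·hr
Extrapolated tail: C_last / k_e = 0.15 / 0.381 = 0.394
AUC_0→∞ = 173.225 + 0.394 = 173.619 mg/L·hr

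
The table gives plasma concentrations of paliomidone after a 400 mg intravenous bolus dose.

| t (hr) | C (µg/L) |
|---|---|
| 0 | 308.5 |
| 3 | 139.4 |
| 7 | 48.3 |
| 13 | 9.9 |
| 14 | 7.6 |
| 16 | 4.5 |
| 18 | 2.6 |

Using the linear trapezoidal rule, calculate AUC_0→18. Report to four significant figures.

Trapezoidal AUC_0→18:
  [0→3]: (308.5+139.4)/2 × 3 = 671.85
  [3→7]: (139.4+48.3)/2 × 4 = 375.4
  [7→13]: (48.3+9.9)/2 × 6 = 174.6
  [13→14]: (9.9+7.6)/2 × 1 = 8.75
  [14→16]: (7.6+4.5)/2 × 2 = 12.1
  [16→18]: (4.5+2.6)/2 × 2 = 7.1
  Sum = 1249.8 µg/L·hr

AUC = 1250 µg/L·hr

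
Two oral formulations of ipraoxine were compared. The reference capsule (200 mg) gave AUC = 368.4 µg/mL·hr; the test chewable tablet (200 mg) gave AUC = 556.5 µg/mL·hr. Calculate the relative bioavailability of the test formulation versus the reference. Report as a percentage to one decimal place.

F_rel = (AUC_test/D_test) / (AUC_ref/D_ref)
      = (556.5/200) / (368.4/200)
      = 2.7825 / 1.842 = 1.5106 = 151.06%

F_rel = 151.1%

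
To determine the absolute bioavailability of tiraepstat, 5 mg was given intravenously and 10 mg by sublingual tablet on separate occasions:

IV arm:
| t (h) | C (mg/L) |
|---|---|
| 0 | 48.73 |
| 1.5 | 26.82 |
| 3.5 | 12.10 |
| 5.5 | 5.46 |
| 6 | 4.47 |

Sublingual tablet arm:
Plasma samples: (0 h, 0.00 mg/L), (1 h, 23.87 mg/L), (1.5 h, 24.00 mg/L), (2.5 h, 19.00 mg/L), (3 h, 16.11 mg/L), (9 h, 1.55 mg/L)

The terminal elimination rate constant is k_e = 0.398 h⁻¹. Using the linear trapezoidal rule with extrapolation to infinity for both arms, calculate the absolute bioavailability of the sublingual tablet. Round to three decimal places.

Trapezoidal AUC_0→6 (IV):
  [0→1.5]: (48.73+26.82)/2 × 1.5 = 56.6625
  [1.5→3.5]: (26.82+12.10)/2 × 2 = 38.92
  [3.5→5.5]: (12.10+5.46)/2 × 2 = 17.56
  [5.5→6]: (5.46+4.47)/2 × 0.5 = 2.4825
  Sum = 115.625 mg/L·h
IV tail: 4.47/0.398 = 11.231; AUC_iv,0→∞ = 115.625 + 11.231 = 126.856 mg/L·h
Trapezoidal AUC_0→9 (sublingual tablet):
  [0→1]: (0.00+23.87)/2 × 1 = 11.935
  [1→1.5]: (23.87+24.00)/2 × 0.5 = 11.9675
  [1.5→2.5]: (24.00+19.00)/2 × 1 = 21.5
  [2.5→3]: (19.00+16.11)/2 × 0.5 = 8.7775
  [3→9]: (16.11+1.55)/2 × 6 = 52.98
  Sum = 107.16 mg/L·h
sublingual tablet tail: 1.55/0.398 = 3.894; AUC_ev,0→∞ = 107.16 + 3.894 = 111.054 mg/L·h
F = (AUC_ev/D_ev)/(AUC_iv/D_iv) = (111.054/10)/(126.856/5) = 11.1054/25.3712 = 0.4377

F = 0.438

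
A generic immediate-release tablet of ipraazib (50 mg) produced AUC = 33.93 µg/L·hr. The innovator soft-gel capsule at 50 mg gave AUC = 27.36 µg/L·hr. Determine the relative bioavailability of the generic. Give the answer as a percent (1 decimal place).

F_rel = (AUC_test/D_test) / (AUC_ref/D_ref)
      = (33.93/50) / (27.36/50)
      = 0.6786 / 0.5472 = 1.2401 = 124.01%

F_rel = 124.0%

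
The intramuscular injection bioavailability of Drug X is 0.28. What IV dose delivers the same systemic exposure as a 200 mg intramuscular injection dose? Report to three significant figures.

Systemic exposure from an extravascular dose = F × D_ev, so the equivalent IV dose is F × D_ev.
D_iv = F × D_ev = 0.28 × 200 = 56 mg

D_iv = 56.0 mg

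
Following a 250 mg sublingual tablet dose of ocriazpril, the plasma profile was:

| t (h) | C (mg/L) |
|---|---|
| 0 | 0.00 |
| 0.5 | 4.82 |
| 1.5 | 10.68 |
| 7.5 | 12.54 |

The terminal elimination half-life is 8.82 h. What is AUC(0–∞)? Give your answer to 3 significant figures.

AUC = 238 mg/L·h

Trapezoidal AUC_0→7.5:
  [0→0.5]: (0.00+4.82)/2 × 0.5 = 1.205
  [0.5→1.5]: (4.82+10.68)/2 × 1 = 7.75
  [1.5→7.5]: (10.68+12.54)/2 × 6 = 69.66
  Sum = 78.615 mg/L·h
k_e = ln2 / t½ = 0.693147 / 8.82 = 0.0786 h^-1
Extrapolated tail: C_last / k_e = 12.54 / 0.0786 = 159.542
AUC_0→∞ = 78.615 + 159.542 = 238.157 mg/L·h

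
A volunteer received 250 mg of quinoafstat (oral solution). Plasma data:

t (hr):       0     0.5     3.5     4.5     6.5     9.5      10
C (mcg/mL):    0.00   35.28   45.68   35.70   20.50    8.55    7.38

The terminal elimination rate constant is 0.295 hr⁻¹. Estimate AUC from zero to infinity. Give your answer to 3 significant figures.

AUC = 300 mcg/mL·hr

Trapezoidal AUC_0→10:
  [0→0.5]: (0.00+35.28)/2 × 0.5 = 8.82
  [0.5→3.5]: (35.28+45.68)/2 × 3 = 121.44
  [3.5→4.5]: (45.68+35.70)/2 × 1 = 40.69
  [4.5→6.5]: (35.70+20.50)/2 × 2 = 56.2
  [6.5→9.5]: (20.50+8.55)/2 × 3 = 43.575
  [9.5→10]: (8.55+7.38)/2 × 0.5 = 3.9825
  Sum = 274.7075 mcg/mL·hr
Extrapolated tail: C_last / k_e = 7.38 / 0.295 = 25.017
AUC_0→∞ = 274.7075 + 25.017 = 299.7245 mcg/mL·hr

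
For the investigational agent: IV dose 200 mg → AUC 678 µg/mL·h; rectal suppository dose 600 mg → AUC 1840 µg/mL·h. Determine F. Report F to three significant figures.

F = 0.905

F = (AUC_ev / D_ev) / (AUC_iv / D_iv)
  = (1840/600) / (678/200)
  = 3.06667 / 3.39 = 0.9046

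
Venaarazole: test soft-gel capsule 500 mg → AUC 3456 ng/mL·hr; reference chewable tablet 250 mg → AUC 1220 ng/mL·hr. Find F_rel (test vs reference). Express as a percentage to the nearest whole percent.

F_rel = 142%

F_rel = (AUC_test/D_test) / (AUC_ref/D_ref)
      = (3456/500) / (1220/250)
      = 6.912 / 4.88 = 1.4164 = 141.64%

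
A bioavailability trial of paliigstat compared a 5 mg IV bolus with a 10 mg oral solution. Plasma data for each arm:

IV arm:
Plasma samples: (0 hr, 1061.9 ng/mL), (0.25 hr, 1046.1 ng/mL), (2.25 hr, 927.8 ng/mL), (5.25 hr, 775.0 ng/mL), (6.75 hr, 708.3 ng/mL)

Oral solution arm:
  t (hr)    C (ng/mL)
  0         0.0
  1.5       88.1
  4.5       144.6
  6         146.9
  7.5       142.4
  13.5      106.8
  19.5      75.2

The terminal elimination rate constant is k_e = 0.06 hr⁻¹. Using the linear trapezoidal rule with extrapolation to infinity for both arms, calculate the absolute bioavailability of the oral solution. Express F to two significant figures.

Trapezoidal AUC_0→6.75 (IV):
  [0→0.25]: (1061.9+1046.1)/2 × 0.25 = 263.5
  [0.25→2.25]: (1046.1+927.8)/2 × 2 = 1973.9
  [2.25→5.25]: (927.8+775.0)/2 × 3 = 2554.2
  [5.25→6.75]: (775.0+708.3)/2 × 1.5 = 1112.475
  Sum = 5904.075 ng/mL·hr
IV tail: 708.3/0.06 = 11805.000; AUC_iv,0→∞ = 5904.075 + 11805.000 = 17709.075 ng/mL·hr
Trapezoidal AUC_0→19.5 (oral solution):
  [0→1.5]: (0.0+88.1)/2 × 1.5 = 66.075
  [1.5→4.5]: (88.1+144.6)/2 × 3 = 349.05
  [4.5→6]: (144.6+146.9)/2 × 1.5 = 218.625
  [6→7.5]: (146.9+142.4)/2 × 1.5 = 216.975
  [7.5→13.5]: (142.4+106.8)/2 × 6 = 747.6
  [13.5→19.5]: (106.8+75.2)/2 × 6 = 546.0
  Sum = 2144.325 ng/mL·hr
oral solution tail: 75.2/0.06 = 1253.333; AUC_ev,0→∞ = 2144.325 + 1253.333 = 3397.658 ng/mL·hr
F = (AUC_ev/D_ev)/(AUC_iv/D_iv) = (3397.658/10)/(17709.075/5) = 339.7658/3541.815 = 0.0959

F = 0.096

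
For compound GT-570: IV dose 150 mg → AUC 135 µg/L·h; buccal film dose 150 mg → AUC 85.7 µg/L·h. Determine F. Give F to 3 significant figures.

F = 0.635

F = (AUC_ev / D_ev) / (AUC_iv / D_iv)
  = (85.7/150) / (135/150)
  = 0.571333 / 0.9 = 0.6348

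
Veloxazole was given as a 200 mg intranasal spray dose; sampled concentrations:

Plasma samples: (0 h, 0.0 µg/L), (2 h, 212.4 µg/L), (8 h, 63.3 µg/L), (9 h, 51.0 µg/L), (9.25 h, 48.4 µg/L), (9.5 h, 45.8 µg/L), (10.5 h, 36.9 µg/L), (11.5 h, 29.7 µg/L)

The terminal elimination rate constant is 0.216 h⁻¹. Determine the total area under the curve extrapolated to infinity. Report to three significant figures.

Trapezoidal AUC_0→11.5:
  [0→2]: (0.0+212.4)/2 × 2 = 212.4
  [2→8]: (212.4+63.3)/2 × 6 = 827.1
  [8→9]: (63.3+51.0)/2 × 1 = 57.15
  [9→9.25]: (51.0+48.4)/2 × 0.25 = 12.425
  [9.25→9.5]: (48.4+45.8)/2 × 0.25 = 11.775
  [9.5→10.5]: (45.8+36.9)/2 × 1 = 41.35
  [10.5→11.5]: (36.9+29.7)/2 × 1 = 33.3
  Sum = 1195.5 µg/L·h
Extrapolated tail: C_last / k_e = 29.7 / 0.216 = 137.500
AUC_0→∞ = 1195.5 + 137.500 = 1333.0 µg/L·h

AUC = 1330 µg/L·h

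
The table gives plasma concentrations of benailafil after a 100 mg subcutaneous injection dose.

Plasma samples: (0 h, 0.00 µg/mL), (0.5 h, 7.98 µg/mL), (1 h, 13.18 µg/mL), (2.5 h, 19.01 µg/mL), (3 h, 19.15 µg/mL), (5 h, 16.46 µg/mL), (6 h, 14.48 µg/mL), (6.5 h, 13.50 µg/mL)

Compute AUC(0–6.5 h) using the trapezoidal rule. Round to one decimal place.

Trapezoidal AUC_0→6.5:
  [0→0.5]: (0.00+7.98)/2 × 0.5 = 1.995
  [0.5→1]: (7.98+13.18)/2 × 0.5 = 5.29
  [1→2.5]: (13.18+19.01)/2 × 1.5 = 24.1425
  [2.5→3]: (19.01+19.15)/2 × 0.5 = 9.54
  [3→5]: (19.15+16.46)/2 × 2 = 35.61
  [5→6]: (16.46+14.48)/2 × 1 = 15.47
  [6→6.5]: (14.48+13.50)/2 × 0.5 = 6.995
  Sum = 99.0425 µg/mL·h

AUC = 99.0 µg/mL·h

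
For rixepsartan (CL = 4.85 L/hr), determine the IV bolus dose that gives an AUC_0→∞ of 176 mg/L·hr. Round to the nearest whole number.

Dose_iv = CL × AUC_0→∞
     = 4.85 × 176 = 853.6 mg

Dose = 854 mg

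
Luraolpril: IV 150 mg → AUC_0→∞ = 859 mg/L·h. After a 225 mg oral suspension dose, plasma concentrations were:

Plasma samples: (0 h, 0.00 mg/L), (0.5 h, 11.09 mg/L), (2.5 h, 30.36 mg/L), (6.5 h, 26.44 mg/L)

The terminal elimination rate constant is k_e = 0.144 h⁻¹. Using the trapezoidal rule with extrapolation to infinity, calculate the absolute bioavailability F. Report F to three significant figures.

Trapezoidal AUC_0→6.5 (oral suspension):
  [0→0.5]: (0.00+11.09)/2 × 0.5 = 2.7725
  [0.5→2.5]: (11.09+30.36)/2 × 2 = 41.45
  [2.5→6.5]: (30.36+26.44)/2 × 4 = 113.6
  Sum = 157.8225 mg/L·h
Tail: C_last/k_e = 26.44/0.144 = 183.611
AUC_0→∞ (oral suspension) = 157.8225 + 183.611 = 341.4335 mg/L·h
F = (AUC_ev/D_ev)/(AUC_iv/D_iv) = (341.4335/225)/(859/150) = 1.51748/5.72667 = 0.2650

F = 0.265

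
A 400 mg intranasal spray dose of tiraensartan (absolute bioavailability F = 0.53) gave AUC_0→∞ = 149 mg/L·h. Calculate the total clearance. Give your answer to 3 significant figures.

CL = F × Dose / AUC_0→∞
   = 0.53 × 400 / 149 = 1.42282 L/h

CL = 1.42 L/h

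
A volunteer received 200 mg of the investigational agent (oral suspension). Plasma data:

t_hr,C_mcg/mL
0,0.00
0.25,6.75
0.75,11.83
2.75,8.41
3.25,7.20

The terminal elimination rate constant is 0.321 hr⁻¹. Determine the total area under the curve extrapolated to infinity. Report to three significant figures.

AUC = 52.1 mcg/mL·hr

Trapezoidal AUC_0→3.25:
  [0→0.25]: (0.00+6.75)/2 × 0.25 = 0.84375
  [0.25→0.75]: (6.75+11.83)/2 × 0.5 = 4.645
  [0.75→2.75]: (11.83+8.41)/2 × 2 = 20.24
  [2.75→3.25]: (8.41+7.20)/2 × 0.5 = 3.9025
  Sum = 29.63125 mcg/mL·hr
Extrapolated tail: C_last / k_e = 7.20 / 0.321 = 22.430
AUC_0→∞ = 29.63125 + 22.430 = 52.06125 mcg/mL·hr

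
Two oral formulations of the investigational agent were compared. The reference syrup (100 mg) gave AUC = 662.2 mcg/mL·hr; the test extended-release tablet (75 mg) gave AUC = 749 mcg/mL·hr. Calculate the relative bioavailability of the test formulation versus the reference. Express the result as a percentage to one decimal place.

F_rel = 150.8%

F_rel = (AUC_test/D_test) / (AUC_ref/D_ref)
      = (749/75) / (662.2/100)
      = 9.98667 / 6.622 = 1.5081 = 150.81%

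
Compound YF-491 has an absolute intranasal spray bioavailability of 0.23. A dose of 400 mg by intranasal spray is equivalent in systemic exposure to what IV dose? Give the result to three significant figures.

D_iv = 92.0 mg

Systemic exposure from an extravascular dose = F × D_ev, so the equivalent IV dose is F × D_ev.
D_iv = F × D_ev = 0.23 × 400 = 92 mg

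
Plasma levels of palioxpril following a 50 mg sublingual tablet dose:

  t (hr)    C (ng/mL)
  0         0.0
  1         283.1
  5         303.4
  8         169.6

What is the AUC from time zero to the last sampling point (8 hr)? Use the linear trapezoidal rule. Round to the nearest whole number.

AUC = 2024 ng/mL·hr

Trapezoidal AUC_0→8:
  [0→1]: (0.0+283.1)/2 × 1 = 141.55
  [1→5]: (283.1+303.4)/2 × 4 = 1173.0
  [5→8]: (303.4+169.6)/2 × 3 = 709.5
  Sum = 2024.05 ng/mL·hr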